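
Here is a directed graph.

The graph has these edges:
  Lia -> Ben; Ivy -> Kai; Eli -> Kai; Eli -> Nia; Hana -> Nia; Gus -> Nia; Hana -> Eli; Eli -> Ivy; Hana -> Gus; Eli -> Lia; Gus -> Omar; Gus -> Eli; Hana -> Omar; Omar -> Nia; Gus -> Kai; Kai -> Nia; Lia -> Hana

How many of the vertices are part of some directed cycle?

4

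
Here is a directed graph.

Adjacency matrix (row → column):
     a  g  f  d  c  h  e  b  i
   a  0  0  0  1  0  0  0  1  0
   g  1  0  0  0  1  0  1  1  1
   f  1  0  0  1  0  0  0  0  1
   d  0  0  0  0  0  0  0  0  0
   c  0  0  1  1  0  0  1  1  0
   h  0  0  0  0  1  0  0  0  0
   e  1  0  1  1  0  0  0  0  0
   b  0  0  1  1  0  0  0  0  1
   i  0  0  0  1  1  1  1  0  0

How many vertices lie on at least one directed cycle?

7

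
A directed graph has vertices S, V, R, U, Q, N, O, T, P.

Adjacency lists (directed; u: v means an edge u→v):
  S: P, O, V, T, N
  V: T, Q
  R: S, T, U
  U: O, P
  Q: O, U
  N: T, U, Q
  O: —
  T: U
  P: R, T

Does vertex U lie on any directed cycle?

U is on a cycle iff U can reach itself via ≥1 edge.
U → P → R → U — yes.

Yes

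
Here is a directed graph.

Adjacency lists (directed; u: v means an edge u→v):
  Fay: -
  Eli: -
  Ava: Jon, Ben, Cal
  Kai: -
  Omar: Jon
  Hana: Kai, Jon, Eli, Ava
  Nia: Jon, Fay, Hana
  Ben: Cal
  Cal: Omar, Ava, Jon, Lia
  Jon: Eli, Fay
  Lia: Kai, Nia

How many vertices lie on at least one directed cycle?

6

A vertex is on a directed cycle iff it belongs to a strongly connected component of size ≥ 2 (or has a self-loop).
The vertices on cycles are {Ava, Ben, Cal, Lia, Nia, Hana} — 6 in total.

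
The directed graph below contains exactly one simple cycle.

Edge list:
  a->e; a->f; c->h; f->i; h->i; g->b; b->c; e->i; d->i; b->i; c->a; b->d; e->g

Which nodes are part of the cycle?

a, b, c, e, g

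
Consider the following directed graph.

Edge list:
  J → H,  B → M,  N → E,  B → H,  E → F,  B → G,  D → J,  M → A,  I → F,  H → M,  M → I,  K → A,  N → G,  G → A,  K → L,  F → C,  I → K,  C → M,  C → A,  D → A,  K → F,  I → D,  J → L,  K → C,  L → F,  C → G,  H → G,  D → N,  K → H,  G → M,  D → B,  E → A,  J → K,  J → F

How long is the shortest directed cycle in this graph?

4

For each vertex v, BFS finds the shortest path from v back to v.
The shortest such closed walk is I → F → C → M → I, length 4.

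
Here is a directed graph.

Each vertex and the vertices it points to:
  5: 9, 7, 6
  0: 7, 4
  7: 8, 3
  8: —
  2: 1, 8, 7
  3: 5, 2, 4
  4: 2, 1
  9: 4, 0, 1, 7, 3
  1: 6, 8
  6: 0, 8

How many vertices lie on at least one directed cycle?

A vertex is on a directed cycle iff it belongs to a strongly connected component of size ≥ 2 (or has a self-loop).
The vertices on cycles are {0, 1, 2, 3, 4, 5, 6, 7, 9} — 9 in total.

9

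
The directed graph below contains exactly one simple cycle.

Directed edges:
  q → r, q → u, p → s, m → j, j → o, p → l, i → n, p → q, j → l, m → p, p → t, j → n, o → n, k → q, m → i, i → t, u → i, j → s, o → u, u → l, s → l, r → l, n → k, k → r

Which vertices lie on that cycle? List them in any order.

i, k, n, q, u

DFS with gray/black marking from i:
i gray
  n gray
    k gray
      q gray
        r gray
          l gray
          l black
        r black
        u gray
          u→l: l black — skip
          u→i: i is gray → back edge
Back edge closes the cycle i → n → k → q → u → i; its vertices are {i, k, n, q, u}.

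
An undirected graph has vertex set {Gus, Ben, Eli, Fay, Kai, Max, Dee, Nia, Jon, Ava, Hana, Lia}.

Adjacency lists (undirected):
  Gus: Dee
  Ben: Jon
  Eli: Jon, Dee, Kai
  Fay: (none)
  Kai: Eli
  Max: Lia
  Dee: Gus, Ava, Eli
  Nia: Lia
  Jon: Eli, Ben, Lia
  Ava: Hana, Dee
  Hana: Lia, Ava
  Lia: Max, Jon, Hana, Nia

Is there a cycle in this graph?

DFS, tracking each vertex's parent; an edge to a visited non-parent vertex closes a cycle.
Start from Nia:
visit Nia (parent –)
  visit Lia (parent Nia)
    visit Max (parent Lia)
      Max–Lia: parent, skip
    visit Jon (parent Lia)
      visit Eli (parent Jon)
        Eli–Jon: parent, skip
        visit Dee (parent Eli)
          visit Gus (parent Dee)
            Gus–Dee: parent, skip
          visit Ava (parent Dee)
            visit Hana (parent Ava)
              Hana–Lia: Lia visited and ≠ parent → cycle
Cycle: Lia – Jon – Eli – Dee – Ava – Hana – Lia.

Yes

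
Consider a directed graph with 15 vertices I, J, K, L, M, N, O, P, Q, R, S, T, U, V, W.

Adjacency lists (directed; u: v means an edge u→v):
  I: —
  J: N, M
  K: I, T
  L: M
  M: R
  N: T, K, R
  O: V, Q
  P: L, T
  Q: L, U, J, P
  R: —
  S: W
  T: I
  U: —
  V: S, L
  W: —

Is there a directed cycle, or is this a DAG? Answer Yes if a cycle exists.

DFS with white/gray/black marking, starting from T:
T gray
  I gray
  I black
T black
J gray
  N gray
    N→T: T black — skip
    K gray
      K→I: I black — skip
      K→T: T black — skip
    K black
    R gray
    R black
  N black
  M gray
    M→R: R black — skip
  M black
J black
L gray
  L→M: M black — skip
L black
O gray
  V gray
    S gray
      W gray
      W black
    S black
    V→L: L black — skip
  V black
  Q gray
    Q→L: L black — skip
    U gray
    U black
    Q→J: J black — skip
    P gray
      P→L: L black — skip
      P→T: T black — skip
    P black
  Q black
O black
Every edge goes to a white or black vertex — no back edge, so the graph is acyclic.

No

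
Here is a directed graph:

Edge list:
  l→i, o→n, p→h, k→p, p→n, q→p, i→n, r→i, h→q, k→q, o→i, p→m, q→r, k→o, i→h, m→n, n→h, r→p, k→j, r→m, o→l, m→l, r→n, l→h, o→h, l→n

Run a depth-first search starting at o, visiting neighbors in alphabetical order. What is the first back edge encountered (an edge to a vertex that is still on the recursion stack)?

DFS from o (visiting neighbors in alphabetical order); mark gray on enter, black on exit:
o gray
  h gray
    q gray
      p gray
        p→h: h is gray → back edge
First back edge: p → h.

p→h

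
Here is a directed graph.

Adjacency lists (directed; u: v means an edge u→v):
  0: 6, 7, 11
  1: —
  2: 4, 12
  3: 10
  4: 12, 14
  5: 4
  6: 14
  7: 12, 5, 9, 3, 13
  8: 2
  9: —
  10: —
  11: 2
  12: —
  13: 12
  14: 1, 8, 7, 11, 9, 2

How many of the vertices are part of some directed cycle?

7

A vertex is on a directed cycle iff it belongs to a strongly connected component of size ≥ 2 (or has a self-loop).
The vertices on cycles are {2, 4, 5, 7, 8, 11, 14} — 7 in total.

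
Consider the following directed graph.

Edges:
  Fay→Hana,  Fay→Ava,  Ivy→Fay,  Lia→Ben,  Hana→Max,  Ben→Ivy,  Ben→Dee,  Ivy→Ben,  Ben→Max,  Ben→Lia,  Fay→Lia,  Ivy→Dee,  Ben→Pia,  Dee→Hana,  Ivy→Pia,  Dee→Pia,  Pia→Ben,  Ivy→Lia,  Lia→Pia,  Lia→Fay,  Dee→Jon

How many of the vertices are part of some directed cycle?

6

A vertex is on a directed cycle iff it belongs to a strongly connected component of size ≥ 2 (or has a self-loop).
The vertices on cycles are {Ben, Dee, Fay, Ivy, Lia, Pia} — 6 in total.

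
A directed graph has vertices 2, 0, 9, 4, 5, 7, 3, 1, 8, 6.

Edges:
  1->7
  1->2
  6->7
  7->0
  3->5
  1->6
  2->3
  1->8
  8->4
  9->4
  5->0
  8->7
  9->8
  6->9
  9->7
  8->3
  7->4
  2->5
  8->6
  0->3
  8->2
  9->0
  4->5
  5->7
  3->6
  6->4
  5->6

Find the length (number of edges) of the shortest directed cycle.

3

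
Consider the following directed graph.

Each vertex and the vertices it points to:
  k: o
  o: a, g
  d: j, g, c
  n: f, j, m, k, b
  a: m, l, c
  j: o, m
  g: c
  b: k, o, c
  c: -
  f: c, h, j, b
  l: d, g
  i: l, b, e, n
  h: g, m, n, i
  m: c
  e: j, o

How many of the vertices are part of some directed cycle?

A vertex is on a directed cycle iff it belongs to a strongly connected component of size ≥ 2 (or has a self-loop).
The vertices on cycles are {a, d, f, h, i, j, l, n, o} — 9 in total.

9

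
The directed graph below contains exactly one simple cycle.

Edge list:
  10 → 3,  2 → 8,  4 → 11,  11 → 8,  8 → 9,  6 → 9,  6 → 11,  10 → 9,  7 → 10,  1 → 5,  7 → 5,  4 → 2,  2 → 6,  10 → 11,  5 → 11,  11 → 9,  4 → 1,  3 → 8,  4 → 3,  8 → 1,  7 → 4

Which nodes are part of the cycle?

1, 5, 8, 11

DFS with gray/black marking from 1:
1 gray
  5 gray
    11 gray
      8 gray
        9 gray
        9 black
        8→1: 1 is gray → back edge
Back edge closes the cycle 1 → 5 → 11 → 8 → 1; its vertices are {1, 5, 8, 11}.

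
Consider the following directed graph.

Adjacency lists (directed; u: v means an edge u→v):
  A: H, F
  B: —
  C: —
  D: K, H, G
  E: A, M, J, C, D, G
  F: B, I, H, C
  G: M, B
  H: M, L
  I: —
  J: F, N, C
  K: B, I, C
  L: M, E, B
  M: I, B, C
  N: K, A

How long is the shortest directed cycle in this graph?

For each vertex v, BFS finds the shortest path from v back to v.
The shortest such closed walk is E → D → H → L → E, length 4.

4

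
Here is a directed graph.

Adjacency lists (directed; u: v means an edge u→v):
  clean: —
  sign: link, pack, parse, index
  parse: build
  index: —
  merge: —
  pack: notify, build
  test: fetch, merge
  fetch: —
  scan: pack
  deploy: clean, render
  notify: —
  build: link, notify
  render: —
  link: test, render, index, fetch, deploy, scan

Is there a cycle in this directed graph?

Yes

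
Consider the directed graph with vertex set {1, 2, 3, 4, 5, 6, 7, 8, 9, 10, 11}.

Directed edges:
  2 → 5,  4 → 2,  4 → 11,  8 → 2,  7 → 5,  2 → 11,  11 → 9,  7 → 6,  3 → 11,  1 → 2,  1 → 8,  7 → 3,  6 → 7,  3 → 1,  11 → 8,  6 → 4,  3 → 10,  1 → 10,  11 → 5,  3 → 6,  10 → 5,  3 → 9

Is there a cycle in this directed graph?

DFS with white/gray/black marking, starting from 4:
4 gray
  11 gray
    9 gray
    9 black
    8 gray
      2 gray
        5 gray
        5 black
        2→11: 11 is gray → back edge
Back edge found, so a cycle exists: 11 → 8 → 2 → 11.

Yes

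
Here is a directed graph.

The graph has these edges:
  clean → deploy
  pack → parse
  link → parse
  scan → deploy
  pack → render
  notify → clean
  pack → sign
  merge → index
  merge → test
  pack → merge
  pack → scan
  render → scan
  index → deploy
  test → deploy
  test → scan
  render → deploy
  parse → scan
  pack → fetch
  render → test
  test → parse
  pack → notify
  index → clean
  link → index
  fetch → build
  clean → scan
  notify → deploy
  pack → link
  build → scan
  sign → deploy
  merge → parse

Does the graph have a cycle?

No

DFS with white/gray/black marking, starting from merge:
merge gray
  test gray
    deploy gray
    deploy black
    scan gray
      scan→deploy: deploy black — skip
    scan black
    parse gray
      parse→scan: scan black — skip
    parse black
  test black
  index gray
    clean gray
      clean→deploy: deploy black — skip
      clean→scan: scan black — skip
    clean black
    index→deploy: deploy black — skip
  index black
  merge→parse: parse black — skip
merge black
fetch gray
  build gray
    build→scan: scan black — skip
  build black
fetch black
pack gray
  link gray
    link→parse: parse black — skip
    link→index: index black — skip
  link black
  pack→scan: scan black — skip
  pack→merge: merge black — skip
  render gray
    render→scan: scan black — skip
    render→deploy: deploy black — skip
    render→test: test black — skip
  render black
  pack→parse: parse black — skip
  pack→fetch: fetch black — skip
  sign gray
    sign→deploy: deploy black — skip
  sign black
  notify gray
    notify→clean: clean black — skip
    notify→deploy: deploy black — skip
  notify black
pack black
Every edge goes to a white or black vertex — no back edge, so the graph is acyclic.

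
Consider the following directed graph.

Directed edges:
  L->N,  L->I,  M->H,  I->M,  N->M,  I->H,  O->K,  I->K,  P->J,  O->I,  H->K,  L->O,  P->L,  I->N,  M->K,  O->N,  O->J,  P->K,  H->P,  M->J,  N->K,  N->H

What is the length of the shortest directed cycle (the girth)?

4

For each vertex v, BFS finds the shortest path from v back to v.
The shortest such closed walk is P → L → I → H → P, length 4.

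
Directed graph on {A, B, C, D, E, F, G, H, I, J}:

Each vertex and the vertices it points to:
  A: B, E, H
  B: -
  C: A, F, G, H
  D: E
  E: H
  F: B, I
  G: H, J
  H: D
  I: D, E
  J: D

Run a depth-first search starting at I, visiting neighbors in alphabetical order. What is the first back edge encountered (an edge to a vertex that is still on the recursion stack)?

H->D

DFS from I (visiting neighbors in alphabetical order); mark gray on enter, black on exit:
I gray
  D gray
    E gray
      H gray
        H→D: D is gray → back edge
First back edge: H → D.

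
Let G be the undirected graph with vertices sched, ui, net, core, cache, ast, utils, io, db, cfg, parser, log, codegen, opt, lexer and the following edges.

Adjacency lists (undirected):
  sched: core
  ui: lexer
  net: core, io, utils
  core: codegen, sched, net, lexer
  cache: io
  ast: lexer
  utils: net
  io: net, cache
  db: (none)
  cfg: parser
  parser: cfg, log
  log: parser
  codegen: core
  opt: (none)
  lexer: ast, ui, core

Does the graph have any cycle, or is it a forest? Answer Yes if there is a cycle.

DFS, tracking each vertex's parent; an edge to a visited non-parent vertex closes a cycle.
Start from parser:
visit parser (parent –)
  visit cfg (parent parser)
    cfg–parser: parent, skip
  visit log (parent parser)
    log–parser: parent, skip
visit sched (parent –)
  visit core (parent sched)
    visit codegen (parent core)
      codegen–core: parent, skip
    core–sched: parent, skip
    visit net (parent core)
      net–core: parent, skip
      visit io (parent net)
        io–net: parent, skip
        visit cache (parent io)
          cache–io: parent, skip
      visit utils (parent net)
        utils–net: parent, skip
    visit lexer (parent core)
      visit ast (parent lexer)
        ast–lexer: parent, skip
      visit ui (parent lexer)
        ui–lexer: parent, skip
      lexer–core: parent, skip
visit db (parent –)
visit opt (parent –)
No non-parent visited neighbor found — the graph is a forest.

No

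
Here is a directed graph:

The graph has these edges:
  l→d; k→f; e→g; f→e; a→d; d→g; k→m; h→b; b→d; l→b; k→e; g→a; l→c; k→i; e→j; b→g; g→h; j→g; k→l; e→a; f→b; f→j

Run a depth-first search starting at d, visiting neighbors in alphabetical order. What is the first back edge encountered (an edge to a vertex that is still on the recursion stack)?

a→d

DFS from d (visiting neighbors in alphabetical order); mark gray on enter, black on exit:
d gray
  g gray
    a gray
      a→d: d is gray → back edge
First back edge: a → d.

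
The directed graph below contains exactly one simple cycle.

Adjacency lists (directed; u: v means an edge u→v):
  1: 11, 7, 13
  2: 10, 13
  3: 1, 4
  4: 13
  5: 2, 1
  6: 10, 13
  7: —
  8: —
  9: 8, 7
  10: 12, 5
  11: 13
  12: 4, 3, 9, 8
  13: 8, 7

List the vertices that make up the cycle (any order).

2, 5, 10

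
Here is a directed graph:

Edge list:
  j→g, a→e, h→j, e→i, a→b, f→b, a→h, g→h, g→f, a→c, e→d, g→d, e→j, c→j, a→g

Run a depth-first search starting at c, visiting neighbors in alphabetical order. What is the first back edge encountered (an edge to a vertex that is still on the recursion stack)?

DFS from c (visiting neighbors in alphabetical order); mark gray on enter, black on exit:
c gray
  j gray
    g gray
      d gray
      d black
      f gray
        b gray
        b black
      f black
      h gray
        h→j: j is gray → back edge
First back edge: h → j.

h→j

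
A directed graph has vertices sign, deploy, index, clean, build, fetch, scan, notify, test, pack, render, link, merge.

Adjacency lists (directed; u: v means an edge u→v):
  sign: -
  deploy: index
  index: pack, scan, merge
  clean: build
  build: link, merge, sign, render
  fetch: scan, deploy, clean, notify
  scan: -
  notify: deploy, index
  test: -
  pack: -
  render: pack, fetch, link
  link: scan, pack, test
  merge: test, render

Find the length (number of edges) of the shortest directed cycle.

4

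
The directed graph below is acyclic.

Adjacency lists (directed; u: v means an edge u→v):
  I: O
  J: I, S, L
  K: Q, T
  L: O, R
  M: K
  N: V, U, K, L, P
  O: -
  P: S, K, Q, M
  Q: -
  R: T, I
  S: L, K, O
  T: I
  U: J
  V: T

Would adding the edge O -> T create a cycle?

Yes

Adding O→T creates a cycle iff T can already reach O.
Path from T: T → I → O.
So T → … → O → T is a cycle.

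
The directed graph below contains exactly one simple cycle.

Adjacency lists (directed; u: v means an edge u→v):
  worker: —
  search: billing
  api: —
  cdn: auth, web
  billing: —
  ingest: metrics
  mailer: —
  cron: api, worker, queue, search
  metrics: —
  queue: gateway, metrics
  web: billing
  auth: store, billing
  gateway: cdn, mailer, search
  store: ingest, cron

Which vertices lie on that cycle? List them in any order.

cdn, auth, cron, queue, store, gateway

DFS with gray/black marking from store:
store gray
  ingest gray
    metrics gray
    metrics black
  ingest black
  cron gray
    api gray
    api black
    worker gray
    worker black
    queue gray
      gateway gray
        cdn gray
          auth gray
            auth→store: store is gray → back edge
Back edge closes the cycle store → cron → queue → gateway → cdn → auth → store; its vertices are {cdn, auth, cron, queue, store, gateway}.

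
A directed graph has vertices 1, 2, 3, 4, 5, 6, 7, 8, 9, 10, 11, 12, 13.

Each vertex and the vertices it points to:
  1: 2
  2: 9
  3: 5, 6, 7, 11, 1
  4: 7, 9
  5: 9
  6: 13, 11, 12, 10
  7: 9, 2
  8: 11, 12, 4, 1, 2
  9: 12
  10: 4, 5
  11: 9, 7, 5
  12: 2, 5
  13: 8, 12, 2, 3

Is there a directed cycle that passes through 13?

Yes

13 is on a cycle iff 13 can reach itself via ≥1 edge.
13 → 3 → 6 → 13 — yes.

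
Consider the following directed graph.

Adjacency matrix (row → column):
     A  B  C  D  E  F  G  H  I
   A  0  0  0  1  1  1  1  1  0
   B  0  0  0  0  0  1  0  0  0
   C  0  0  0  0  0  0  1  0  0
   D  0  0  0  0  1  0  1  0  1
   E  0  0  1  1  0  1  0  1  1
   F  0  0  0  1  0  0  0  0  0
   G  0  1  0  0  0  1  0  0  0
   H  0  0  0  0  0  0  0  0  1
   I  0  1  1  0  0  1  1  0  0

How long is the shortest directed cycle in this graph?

2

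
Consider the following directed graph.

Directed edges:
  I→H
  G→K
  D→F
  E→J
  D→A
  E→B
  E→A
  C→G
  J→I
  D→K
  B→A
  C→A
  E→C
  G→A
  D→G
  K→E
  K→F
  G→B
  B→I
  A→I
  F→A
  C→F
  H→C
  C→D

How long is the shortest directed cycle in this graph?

4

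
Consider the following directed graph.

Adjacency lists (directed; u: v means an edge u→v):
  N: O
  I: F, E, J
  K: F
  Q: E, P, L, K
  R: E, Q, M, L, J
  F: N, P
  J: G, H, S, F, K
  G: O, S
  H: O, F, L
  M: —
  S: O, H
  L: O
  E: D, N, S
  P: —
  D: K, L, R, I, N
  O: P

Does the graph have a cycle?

DFS with white/gray/black marking, starting from M:
M gray
M black
N gray
  O gray
    P gray
    P black
  O black
N black
I gray
  F gray
    F→N: N black — skip
    F→P: P black — skip
  F black
  E gray
    D gray
      K gray
        K→F: F black — skip
      K black
      L gray
        L→O: O black — skip
      L black
      R gray
        R→E: E is gray → back edge
Back edge found, so a cycle exists: E → D → R → E.

Yes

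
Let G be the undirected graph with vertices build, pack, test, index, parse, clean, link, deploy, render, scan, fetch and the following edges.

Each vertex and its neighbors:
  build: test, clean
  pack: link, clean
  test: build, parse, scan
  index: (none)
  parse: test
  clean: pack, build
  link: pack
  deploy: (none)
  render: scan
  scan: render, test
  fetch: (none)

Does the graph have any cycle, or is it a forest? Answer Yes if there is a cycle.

No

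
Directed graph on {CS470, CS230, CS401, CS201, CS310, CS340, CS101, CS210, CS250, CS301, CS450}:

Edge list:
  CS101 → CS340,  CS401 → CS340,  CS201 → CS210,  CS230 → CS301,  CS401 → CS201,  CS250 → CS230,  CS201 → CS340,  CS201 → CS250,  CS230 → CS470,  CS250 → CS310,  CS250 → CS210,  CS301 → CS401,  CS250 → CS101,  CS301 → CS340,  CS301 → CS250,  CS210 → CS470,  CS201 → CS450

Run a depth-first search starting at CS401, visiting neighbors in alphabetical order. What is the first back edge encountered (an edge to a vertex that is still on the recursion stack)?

CS301->CS250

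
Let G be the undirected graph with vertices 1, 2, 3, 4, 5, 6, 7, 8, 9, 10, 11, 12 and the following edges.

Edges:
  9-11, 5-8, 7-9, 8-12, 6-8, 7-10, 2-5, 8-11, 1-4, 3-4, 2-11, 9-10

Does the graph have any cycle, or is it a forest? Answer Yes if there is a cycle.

DFS, tracking each vertex's parent; an edge to a visited non-parent vertex closes a cycle.
Start from 9:
visit 9 (parent –)
  visit 11 (parent 9)
    11–9: parent, skip
    visit 2 (parent 11)
      visit 5 (parent 2)
        5–2: parent, skip
        visit 8 (parent 5)
          visit 12 (parent 8)
            12–8: parent, skip
          visit 6 (parent 8)
            6–8: parent, skip
          8–5: parent, skip
          8–11: 11 visited and ≠ parent → cycle
Cycle: 11 – 2 – 5 – 8 – 11.

Yes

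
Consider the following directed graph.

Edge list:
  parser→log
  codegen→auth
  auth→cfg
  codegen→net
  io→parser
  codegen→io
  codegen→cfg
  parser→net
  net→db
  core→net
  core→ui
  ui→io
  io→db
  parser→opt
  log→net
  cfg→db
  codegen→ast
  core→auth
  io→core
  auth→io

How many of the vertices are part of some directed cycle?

4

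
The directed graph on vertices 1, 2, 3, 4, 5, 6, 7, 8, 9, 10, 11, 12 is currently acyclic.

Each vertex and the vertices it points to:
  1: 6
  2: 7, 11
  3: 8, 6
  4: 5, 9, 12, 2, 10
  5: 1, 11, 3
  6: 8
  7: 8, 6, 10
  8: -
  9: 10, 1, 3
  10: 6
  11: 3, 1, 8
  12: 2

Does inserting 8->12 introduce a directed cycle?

Yes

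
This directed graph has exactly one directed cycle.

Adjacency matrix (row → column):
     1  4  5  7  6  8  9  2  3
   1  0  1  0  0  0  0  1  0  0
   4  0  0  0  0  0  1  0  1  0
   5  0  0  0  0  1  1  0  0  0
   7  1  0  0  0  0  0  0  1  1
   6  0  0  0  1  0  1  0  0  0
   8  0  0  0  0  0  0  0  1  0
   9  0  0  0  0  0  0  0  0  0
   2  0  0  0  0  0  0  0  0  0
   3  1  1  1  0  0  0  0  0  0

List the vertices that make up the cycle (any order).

DFS with gray/black marking from 7:
7 gray
  1 gray
    4 gray
      8 gray
        2 gray
        2 black
      8 black
      4→2: 2 black — skip
    4 black
    9 gray
    9 black
  1 black
  7→2: 2 black — skip
  3 gray
    3→4: 4 black — skip
    5 gray
      6 gray
        6→8: 8 black — skip
        6→7: 7 is gray → back edge
Back edge closes the cycle 7 → 3 → 5 → 6 → 7; its vertices are {3, 5, 6, 7}.

3, 5, 6, 7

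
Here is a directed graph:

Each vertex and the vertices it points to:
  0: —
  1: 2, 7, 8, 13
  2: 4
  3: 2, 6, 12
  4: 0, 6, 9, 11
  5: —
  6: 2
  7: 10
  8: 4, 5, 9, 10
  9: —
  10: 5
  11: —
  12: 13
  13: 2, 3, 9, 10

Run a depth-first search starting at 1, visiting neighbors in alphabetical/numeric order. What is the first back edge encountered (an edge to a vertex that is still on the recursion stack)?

DFS from 1 (visiting neighbors in alphabetical/numeric order); mark gray on enter, black on exit:
1 gray
  2 gray
    4 gray
      0 gray
      0 black
      6 gray
        6→2: 2 is gray → back edge
First back edge: 6 → 2.

6->2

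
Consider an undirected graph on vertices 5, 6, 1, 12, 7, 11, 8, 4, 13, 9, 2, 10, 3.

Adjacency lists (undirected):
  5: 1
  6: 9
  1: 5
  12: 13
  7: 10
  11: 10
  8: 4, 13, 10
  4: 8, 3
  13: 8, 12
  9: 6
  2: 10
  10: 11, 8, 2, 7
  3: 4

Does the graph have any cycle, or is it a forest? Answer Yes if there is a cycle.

No

DFS, tracking each vertex's parent; an edge to a visited non-parent vertex closes a cycle.
Start from 10:
visit 10 (parent –)
  visit 11 (parent 10)
    11–10: parent, skip
  visit 8 (parent 10)
    visit 4 (parent 8)
      4–8: parent, skip
      visit 3 (parent 4)
        3–4: parent, skip
    visit 13 (parent 8)
      13–8: parent, skip
      visit 12 (parent 13)
        12–13: parent, skip
    8–10: parent, skip
  visit 2 (parent 10)
    2–10: parent, skip
  visit 7 (parent 10)
    7–10: parent, skip
visit 5 (parent –)
  visit 1 (parent 5)
    1–5: parent, skip
visit 6 (parent –)
  visit 9 (parent 6)
    9–6: parent, skip
No non-parent visited neighbor found — the graph is a forest.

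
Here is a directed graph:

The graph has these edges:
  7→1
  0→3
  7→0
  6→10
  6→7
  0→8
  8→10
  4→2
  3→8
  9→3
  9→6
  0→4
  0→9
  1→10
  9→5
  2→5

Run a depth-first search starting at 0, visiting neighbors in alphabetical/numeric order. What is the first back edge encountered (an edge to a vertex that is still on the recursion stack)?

DFS from 0 (visiting neighbors in alphabetical/numeric order); mark gray on enter, black on exit:
0 gray
  3 gray
    8 gray
      10 gray
      10 black
    8 black
  3 black
  4 gray
    2 gray
      5 gray
      5 black
    2 black
  4 black
  0→8: 8 black — skip
  9 gray
    9→3: 3 black — skip
    9→5: 5 black — skip
    6 gray
      7 gray
        7→0: 0 is gray → back edge
First back edge: 7 → 0.

7->0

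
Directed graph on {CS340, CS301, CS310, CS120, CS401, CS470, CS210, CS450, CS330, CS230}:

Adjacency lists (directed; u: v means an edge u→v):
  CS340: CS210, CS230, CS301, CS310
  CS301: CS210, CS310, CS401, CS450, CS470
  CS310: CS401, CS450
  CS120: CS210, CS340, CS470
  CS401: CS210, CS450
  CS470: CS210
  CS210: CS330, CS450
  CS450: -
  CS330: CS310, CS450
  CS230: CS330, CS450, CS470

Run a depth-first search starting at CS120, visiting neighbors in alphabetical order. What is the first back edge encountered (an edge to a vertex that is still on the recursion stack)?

CS401->CS210

DFS from CS120 (visiting neighbors in alphabetical order); mark gray on enter, black on exit:
CS120 gray
  CS210 gray
    CS330 gray
      CS310 gray
        CS401 gray
          CS401→CS210: CS210 is gray → back edge
First back edge: CS401 → CS210.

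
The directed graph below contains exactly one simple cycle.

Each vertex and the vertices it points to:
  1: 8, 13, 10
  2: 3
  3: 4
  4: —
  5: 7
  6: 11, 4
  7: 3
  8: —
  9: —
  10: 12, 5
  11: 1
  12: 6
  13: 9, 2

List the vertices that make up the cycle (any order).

1, 6, 10, 11, 12

DFS with gray/black marking from 1:
1 gray
  8 gray
  8 black
  13 gray
    9 gray
    9 black
    2 gray
      3 gray
        4 gray
        4 black
      3 black
    2 black
  13 black
  10 gray
    12 gray
      6 gray
        11 gray
          11→1: 1 is gray → back edge
Back edge closes the cycle 1 → 10 → 12 → 6 → 11 → 1; its vertices are {1, 6, 10, 11, 12}.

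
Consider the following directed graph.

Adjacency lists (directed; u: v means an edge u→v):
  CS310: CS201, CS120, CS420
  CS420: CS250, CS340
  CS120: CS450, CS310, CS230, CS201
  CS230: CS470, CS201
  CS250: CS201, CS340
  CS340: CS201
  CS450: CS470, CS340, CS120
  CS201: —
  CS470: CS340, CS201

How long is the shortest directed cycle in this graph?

2

For each vertex v, BFS finds the shortest path from v back to v.
The shortest such closed walk is CS450 → CS120 → CS450, length 2.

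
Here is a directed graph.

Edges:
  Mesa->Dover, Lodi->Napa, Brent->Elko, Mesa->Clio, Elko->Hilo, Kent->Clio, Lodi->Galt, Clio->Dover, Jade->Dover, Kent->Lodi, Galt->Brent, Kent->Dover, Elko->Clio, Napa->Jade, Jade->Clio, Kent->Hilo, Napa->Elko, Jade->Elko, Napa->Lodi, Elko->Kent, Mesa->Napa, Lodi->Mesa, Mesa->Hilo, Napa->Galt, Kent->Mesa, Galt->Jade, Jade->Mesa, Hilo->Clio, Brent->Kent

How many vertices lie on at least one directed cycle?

A vertex is on a directed cycle iff it belongs to a strongly connected component of size ≥ 2 (or has a self-loop).
The vertices on cycles are {Elko, Galt, Jade, Kent, Lodi, Mesa, Napa, Brent} — 8 in total.

8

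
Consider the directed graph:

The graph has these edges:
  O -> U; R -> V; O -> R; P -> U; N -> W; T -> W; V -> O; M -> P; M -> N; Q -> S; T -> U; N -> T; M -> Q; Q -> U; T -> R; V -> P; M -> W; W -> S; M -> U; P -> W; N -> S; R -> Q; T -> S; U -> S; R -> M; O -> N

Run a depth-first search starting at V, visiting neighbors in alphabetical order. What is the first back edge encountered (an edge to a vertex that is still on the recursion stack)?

M→N

DFS from V (visiting neighbors in alphabetical order); mark gray on enter, black on exit:
V gray
  O gray
    N gray
      S gray
      S black
      T gray
        R gray
          M gray
            M→N: N is gray → back edge
First back edge: M → N.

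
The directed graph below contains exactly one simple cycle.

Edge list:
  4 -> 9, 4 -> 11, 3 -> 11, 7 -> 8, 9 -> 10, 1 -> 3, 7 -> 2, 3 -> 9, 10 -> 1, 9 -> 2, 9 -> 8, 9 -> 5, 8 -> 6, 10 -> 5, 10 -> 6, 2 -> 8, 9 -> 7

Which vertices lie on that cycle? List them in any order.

DFS with gray/black marking from 9:
9 gray
  8 gray
    6 gray
    6 black
  8 black
  2 gray
    2→8: 8 black — skip
  2 black
  10 gray
    10→6: 6 black — skip
    1 gray
      3 gray
        3→9: 9 is gray → back edge
Back edge closes the cycle 9 → 10 → 1 → 3 → 9; its vertices are {1, 3, 9, 10}.

1, 3, 9, 10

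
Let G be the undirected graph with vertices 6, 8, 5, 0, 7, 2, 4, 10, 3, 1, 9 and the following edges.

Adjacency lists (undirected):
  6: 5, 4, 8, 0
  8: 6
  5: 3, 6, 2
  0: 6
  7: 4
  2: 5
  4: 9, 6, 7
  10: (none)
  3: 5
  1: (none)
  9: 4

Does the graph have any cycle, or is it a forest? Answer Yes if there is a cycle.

No

DFS, tracking each vertex's parent; an edge to a visited non-parent vertex closes a cycle.
Start from 0:
visit 0 (parent –)
  visit 6 (parent 0)
    visit 5 (parent 6)
      visit 3 (parent 5)
        3–5: parent, skip
      5–6: parent, skip
      visit 2 (parent 5)
        2–5: parent, skip
    visit 4 (parent 6)
      visit 9 (parent 4)
        9–4: parent, skip
      4–6: parent, skip
      visit 7 (parent 4)
        7–4: parent, skip
    visit 8 (parent 6)
      8–6: parent, skip
    6–0: parent, skip
visit 10 (parent –)
visit 1 (parent –)
No non-parent visited neighbor found — the graph is a forest.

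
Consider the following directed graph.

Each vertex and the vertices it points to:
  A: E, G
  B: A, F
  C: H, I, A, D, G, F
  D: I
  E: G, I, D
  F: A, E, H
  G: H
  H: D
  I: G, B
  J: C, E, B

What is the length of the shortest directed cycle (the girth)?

For each vertex v, BFS finds the shortest path from v back to v.
The shortest such closed walk is B → F → E → I → B, length 4.

4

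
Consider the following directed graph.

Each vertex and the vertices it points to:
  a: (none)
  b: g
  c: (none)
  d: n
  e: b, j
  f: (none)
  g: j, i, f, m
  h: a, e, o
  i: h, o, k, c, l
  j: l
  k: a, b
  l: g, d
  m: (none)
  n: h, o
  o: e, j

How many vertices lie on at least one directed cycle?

A vertex is on a directed cycle iff it belongs to a strongly connected component of size ≥ 2 (or has a self-loop).
The vertices on cycles are {b, d, e, g, h, i, j, k, l, n, o} — 11 in total.

11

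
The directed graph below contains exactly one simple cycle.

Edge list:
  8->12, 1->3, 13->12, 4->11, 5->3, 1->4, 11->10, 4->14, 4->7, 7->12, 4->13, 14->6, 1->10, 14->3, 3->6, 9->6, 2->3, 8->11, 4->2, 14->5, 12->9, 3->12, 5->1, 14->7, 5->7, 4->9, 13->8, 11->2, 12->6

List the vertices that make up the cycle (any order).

DFS with gray/black marking from 1:
1 gray
  3 gray
    6 gray
    6 black
    12 gray
      12→6: 6 black — skip
      9 gray
        9→6: 6 black — skip
      9 black
    12 black
  3 black
  4 gray
    2 gray
      2→3: 3 black — skip
    2 black
    13 gray
      13→12: 12 black — skip
      8 gray
        8→12: 12 black — skip
        11 gray
          10 gray
          10 black
          11→2: 2 black — skip
        11 black
      8 black
    13 black
    4→9: 9 black — skip
    14 gray
      5 gray
        5→3: 3 black — skip
        5→1: 1 is gray → back edge
Back edge closes the cycle 1 → 4 → 14 → 5 → 1; its vertices are {1, 4, 5, 14}.

1, 4, 5, 14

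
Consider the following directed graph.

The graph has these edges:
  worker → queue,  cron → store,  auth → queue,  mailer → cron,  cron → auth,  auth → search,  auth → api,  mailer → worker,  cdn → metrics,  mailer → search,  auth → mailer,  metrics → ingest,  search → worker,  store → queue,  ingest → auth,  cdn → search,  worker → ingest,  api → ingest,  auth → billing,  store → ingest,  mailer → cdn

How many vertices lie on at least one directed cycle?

10

A vertex is on a directed cycle iff it belongs to a strongly connected component of size ≥ 2 (or has a self-loop).
The vertices on cycles are {api, cdn, auth, cron, store, ingest, mailer, search, worker, metrics} — 10 in total.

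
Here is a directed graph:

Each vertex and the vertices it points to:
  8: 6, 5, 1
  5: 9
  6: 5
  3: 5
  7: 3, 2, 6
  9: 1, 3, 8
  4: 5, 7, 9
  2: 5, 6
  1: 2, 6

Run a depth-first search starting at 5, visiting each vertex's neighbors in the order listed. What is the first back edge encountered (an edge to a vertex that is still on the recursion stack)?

DFS from 5 (visiting each vertex's neighbors in the order listed); mark gray on enter, black on exit:
5 gray
  9 gray
    1 gray
      2 gray
        2→5: 5 is gray → back edge
First back edge: 2 → 5.

2->5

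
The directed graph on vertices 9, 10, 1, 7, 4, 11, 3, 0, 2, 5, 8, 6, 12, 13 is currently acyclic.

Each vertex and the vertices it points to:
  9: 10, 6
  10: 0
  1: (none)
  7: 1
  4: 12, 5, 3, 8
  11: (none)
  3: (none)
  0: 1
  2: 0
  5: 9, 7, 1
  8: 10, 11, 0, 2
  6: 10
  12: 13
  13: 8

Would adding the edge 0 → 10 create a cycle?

Yes

Adding 0→10 creates a cycle iff 10 can already reach 0.
Path from 10: 10 → 0.
So 10 → … → 0 → 10 is a cycle.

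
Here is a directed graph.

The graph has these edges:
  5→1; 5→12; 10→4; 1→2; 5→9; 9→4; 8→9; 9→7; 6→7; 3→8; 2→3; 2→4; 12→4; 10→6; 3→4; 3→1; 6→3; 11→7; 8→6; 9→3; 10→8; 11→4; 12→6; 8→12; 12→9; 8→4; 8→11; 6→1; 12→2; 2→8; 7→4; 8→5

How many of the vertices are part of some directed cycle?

8

A vertex is on a directed cycle iff it belongs to a strongly connected component of size ≥ 2 (or has a self-loop).
The vertices on cycles are {1, 2, 3, 5, 6, 8, 9, 12} — 8 in total.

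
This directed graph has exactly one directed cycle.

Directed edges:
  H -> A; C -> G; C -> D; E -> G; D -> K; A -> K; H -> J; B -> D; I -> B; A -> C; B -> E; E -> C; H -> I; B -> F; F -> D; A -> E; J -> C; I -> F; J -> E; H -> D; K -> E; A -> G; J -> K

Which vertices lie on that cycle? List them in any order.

DFS with gray/black marking from E:
E gray
  C gray
    G gray
    G black
    D gray
      K gray
        K→E: E is gray → back edge
Back edge closes the cycle E → C → D → K → E; its vertices are {C, D, E, K}.

C, D, E, K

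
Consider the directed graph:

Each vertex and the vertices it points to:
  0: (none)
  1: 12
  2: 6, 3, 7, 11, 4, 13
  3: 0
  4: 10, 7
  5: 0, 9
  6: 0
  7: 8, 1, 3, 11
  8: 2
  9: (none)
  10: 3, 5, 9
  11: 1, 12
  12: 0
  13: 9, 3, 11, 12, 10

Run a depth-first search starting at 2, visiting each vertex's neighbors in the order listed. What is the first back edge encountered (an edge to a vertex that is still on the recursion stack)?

8→2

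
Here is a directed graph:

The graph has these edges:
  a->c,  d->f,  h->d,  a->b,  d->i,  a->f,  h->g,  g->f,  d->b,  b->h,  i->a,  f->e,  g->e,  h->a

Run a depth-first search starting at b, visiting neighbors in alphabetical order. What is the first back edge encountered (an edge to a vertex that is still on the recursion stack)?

a->b

DFS from b (visiting neighbors in alphabetical order); mark gray on enter, black on exit:
b gray
  h gray
    a gray
      a→b: b is gray → back edge
First back edge: a → b.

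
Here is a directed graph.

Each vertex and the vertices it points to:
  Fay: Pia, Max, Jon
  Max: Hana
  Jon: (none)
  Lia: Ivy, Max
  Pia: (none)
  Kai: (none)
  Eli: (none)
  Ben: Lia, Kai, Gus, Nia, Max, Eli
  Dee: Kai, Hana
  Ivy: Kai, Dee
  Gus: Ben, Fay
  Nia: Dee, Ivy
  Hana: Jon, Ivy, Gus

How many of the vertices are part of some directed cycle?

9

A vertex is on a directed cycle iff it belongs to a strongly connected component of size ≥ 2 (or has a self-loop).
The vertices on cycles are {Ben, Dee, Fay, Gus, Ivy, Lia, Max, Nia, Hana} — 9 in total.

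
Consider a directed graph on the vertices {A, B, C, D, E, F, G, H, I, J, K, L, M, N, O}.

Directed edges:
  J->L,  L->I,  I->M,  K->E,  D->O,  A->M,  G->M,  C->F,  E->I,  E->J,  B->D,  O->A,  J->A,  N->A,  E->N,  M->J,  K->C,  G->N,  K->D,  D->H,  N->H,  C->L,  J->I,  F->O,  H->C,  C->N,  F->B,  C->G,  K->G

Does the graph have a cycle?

DFS with white/gray/black marking, starting from K:
K gray
  G gray
    M gray
      J gray
        I gray
          I→M: M is gray → back edge
Back edge found, so a cycle exists: M → J → I → M.

Yes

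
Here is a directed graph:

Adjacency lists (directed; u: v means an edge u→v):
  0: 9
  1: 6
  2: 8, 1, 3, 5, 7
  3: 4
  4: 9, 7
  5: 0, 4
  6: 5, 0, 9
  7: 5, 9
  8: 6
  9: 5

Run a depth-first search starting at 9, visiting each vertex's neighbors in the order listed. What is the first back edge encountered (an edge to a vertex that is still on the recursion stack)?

0→9

DFS from 9 (visiting each vertex's neighbors in the order listed); mark gray on enter, black on exit:
9 gray
  5 gray
    0 gray
      0→9: 9 is gray → back edge
First back edge: 0 → 9.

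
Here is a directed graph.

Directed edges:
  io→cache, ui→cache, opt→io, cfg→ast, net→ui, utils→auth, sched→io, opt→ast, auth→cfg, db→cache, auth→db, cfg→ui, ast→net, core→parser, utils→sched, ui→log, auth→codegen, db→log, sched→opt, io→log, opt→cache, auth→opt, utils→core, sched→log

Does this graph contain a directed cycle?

DFS with white/gray/black marking, starting from sched:
sched gray
  opt gray
    io gray
      cache gray
      cache black
      log gray
      log black
    io black
    ast gray
      net gray
        ui gray
          ui→log: log black — skip
          ui→cache: cache black — skip
        ui black
      net black
    ast black
    opt→cache: cache black — skip
  opt black
  sched→log: log black — skip
  sched→io: io black — skip
sched black
parser gray
parser black
db gray
  db→cache: cache black — skip
  db→log: log black — skip
db black
codegen gray
codegen black
utils gray
  auth gray
    cfg gray
      cfg→ui: ui black — skip
      cfg→ast: ast black — skip
    cfg black
    auth→opt: opt black — skip
    auth→codegen: codegen black — skip
    auth→db: db black — skip
  auth black
  utils→sched: sched black — skip
  core gray
    core→parser: parser black — skip
  core black
utils black
Every edge goes to a white or black vertex — no back edge, so the graph is acyclic.

No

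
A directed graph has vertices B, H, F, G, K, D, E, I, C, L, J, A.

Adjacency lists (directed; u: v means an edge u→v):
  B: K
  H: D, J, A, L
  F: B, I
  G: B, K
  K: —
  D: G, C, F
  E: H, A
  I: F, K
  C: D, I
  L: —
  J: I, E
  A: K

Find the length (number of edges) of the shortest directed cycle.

2

For each vertex v, BFS finds the shortest path from v back to v.
The shortest such closed walk is D → C → D, length 2.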